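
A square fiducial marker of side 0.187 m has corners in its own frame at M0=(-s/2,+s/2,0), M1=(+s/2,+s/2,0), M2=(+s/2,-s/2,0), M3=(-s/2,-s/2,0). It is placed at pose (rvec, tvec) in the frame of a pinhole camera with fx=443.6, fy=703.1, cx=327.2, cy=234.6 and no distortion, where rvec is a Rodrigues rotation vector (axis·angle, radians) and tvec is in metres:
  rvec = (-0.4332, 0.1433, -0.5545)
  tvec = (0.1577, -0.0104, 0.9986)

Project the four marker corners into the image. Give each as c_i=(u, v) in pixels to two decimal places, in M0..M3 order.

c0=(384.35, 316.10) c1=(457.64, 242.43) c2=(409.18, 145.16) c3=(341.76, 213.36)

Intrinsics K: fx=443.6, fy=703.1, cx=327.2, cy=234.6
Marker side s = 0.187 m; corners in marker frame (Z=0):
  M0 = (-0.0935, +0.0935, 0)
  M1 = (+0.0935, +0.0935, 0)
  M2 = (+0.0935, -0.0935, 0)
  M3 = (-0.0935, -0.0935, 0)
rvec = (-0.4332, 0.1433, -0.5545), |rvec| = θ = 0.71810 rad = 41.144°
Rodrigues: sinθ=0.65795, 1−cosθ=0.24694; R = I + sinθ·[k]× + (1−cosθ)·[k]×²:
    [+0.84292 +0.47833 +0.24633]
    [-0.53779 +0.76289 +0.35887]
    [-0.01627 -0.43497 +0.90030]
t = (0.1577, -0.0104, 0.9986) m
M0: Pc = R·M0+t = (+0.12361, +0.11121, +0.95945); u = 443.6·(+0.12361)/0.95945 + 327.2 = 384.3509, v = 703.1·(+0.11121)/0.95945 + 234.6 = 316.0987
M1: Pc = R·M1+t = (+0.28124, +0.01065, +0.95641); u = 443.6·(+0.28124)/0.95641 + 327.2 = 457.6429, v = 703.1·(+0.01065)/0.95641 + 234.6 = 242.4274
M2: Pc = R·M2+t = (+0.19179, -0.13201, +1.03775); u = 443.6·(+0.19179)/1.03775 + 327.2 = 409.1831, v = 703.1·(-0.13201)/1.03775 + 234.6 = 145.1578
M3: Pc = R·M3+t = (+0.03416, -0.03145, +1.04079); u = 443.6·(+0.03416)/1.04079 + 327.2 = 341.7606, v = 703.1·(-0.03145)/1.04079 + 234.6 = 213.3559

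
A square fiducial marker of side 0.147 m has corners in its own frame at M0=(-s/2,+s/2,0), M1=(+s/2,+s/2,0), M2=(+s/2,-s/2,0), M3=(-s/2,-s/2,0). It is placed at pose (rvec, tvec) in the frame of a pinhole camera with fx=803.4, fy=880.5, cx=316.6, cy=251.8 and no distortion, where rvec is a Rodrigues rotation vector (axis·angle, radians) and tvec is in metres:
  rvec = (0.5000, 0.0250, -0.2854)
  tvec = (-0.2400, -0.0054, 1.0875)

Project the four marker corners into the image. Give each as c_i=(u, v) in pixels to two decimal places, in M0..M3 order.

c0=(110.00, 310.80) c1=(209.15, 280.91) c2=(170.91, 179.05) c3=(65.81, 212.20)

Intrinsics K: fx=803.4, fy=880.5, cx=316.6, cy=251.8
Marker side s = 0.147 m; corners in marker frame (Z=0):
  M0 = (-0.0735, +0.0735, 0)
  M1 = (+0.0735, +0.0735, 0)
  M2 = (+0.0735, -0.0735, 0)
  M3 = (-0.0735, -0.0735, 0)
rvec = (0.5000, 0.0250, -0.2854), |rvec| = θ = 0.57626 rad = 33.017°
Rodrigues: sinθ=0.54489, 1−cosθ=0.16149; R = I + sinθ·[k]× + (1−cosθ)·[k]×²:
    [+0.96008 +0.27594 -0.04576]
    [-0.26379 +0.83881 -0.47625]
    [-0.09304 +0.46931 +0.87812]
t = (-0.2400, -0.0054, 1.0875) m
M0: Pc = R·M0+t = (-0.29028, +0.07564, +1.12883); u = 803.4·(-0.29028)/1.12883 + 316.6 = 110.0021, v = 880.5·(+0.07564)/1.12883 + 251.8 = 310.8005
M1: Pc = R·M1+t = (-0.14915, +0.03686, +1.11516); u = 803.4·(-0.14915)/1.11516 + 316.6 = 209.1454, v = 880.5·(+0.03686)/1.11516 + 251.8 = 280.9071
M2: Pc = R·M2+t = (-0.18972, -0.08644, +1.04617); u = 803.4·(-0.18972)/1.04617 + 316.6 = 170.9086, v = 880.5·(-0.08644)/1.04617 + 251.8 = 179.0477
M3: Pc = R·M3+t = (-0.33085, -0.04766, +1.05984); u = 803.4·(-0.33085)/1.05984 + 316.6 = 65.8052, v = 880.5·(-0.04766)/1.05984 + 251.8 = 212.2014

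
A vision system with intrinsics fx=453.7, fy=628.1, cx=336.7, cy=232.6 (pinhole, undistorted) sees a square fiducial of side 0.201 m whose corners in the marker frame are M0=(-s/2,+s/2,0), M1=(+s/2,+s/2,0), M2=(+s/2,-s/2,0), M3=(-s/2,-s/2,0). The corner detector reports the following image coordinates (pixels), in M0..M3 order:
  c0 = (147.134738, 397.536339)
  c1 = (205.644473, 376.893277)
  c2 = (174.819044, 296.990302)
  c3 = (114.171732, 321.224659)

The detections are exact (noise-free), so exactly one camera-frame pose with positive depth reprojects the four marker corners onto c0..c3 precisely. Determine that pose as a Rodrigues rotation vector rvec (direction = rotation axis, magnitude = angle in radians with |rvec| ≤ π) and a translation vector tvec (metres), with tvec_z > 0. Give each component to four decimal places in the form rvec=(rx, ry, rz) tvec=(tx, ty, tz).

Intrinsics K: fx=453.7, fy=628.1, cx=336.7, cy=232.6
Marker side s = 0.201 m; corners in marker frame (Z=0):
  M0 = (-0.1005, +0.1005, 0)
  M1 = (+0.1005, +0.1005, 0)
  M2 = (+0.1005, -0.1005, 0)
  M3 = (-0.1005, -0.1005, 0)
Detected image corners:
  c0 = (147.134738, 397.536339) px
  c1 = (205.644473, 376.893277) px
  c2 = (174.819044, 296.990302) px
  c3 = (114.171732, 321.224659) px
Planar DLT: solve 8×8 A·h = b for H (H[2,2]=1):
  H  [+271.59249 +200.61000 +160.40005]
  H  [-164.95407 +479.27052 +349.35836]
  H  [-0.15382 +0.26084 +1.00000]
B = K⁻¹H; ‖b₁‖=0.757624, ‖b₂‖=0.757624; λ = 2/(‖b₁‖+‖b₂‖) = 1.319917, sign → tz>0 ⇒ λ=+1.319917
r₁ = λ·B[:,0] = (+0.94079,-0.27146,-0.20302); r₂ = λ·B[:,1] = (+0.32812,+0.87966,+0.34429)
r₃ = r₁×r₂ = (+0.08513,-0.39052,+0.91665); SVD([r₁ r₂ r₃]) → R = UVᵀ:
  R  [+0.94079 +0.32812 +0.08513]
  R  [-0.27146 +0.87966 -0.39052]
  R  [-0.20302 +0.34429 +0.91665]
t = (-0.51290, +0.24536, +1.31992) m
tr R = 2.737104; θ = arccos((tr R − 1)/2) = 0.518523 rad = 29.709°
axis k = ((R−Rᵀ)₃₂, (R−Rᵀ)₁₃, (R−Rᵀ)₂₁) / (2 sinθ) = (+0.741337, +0.290718, -0.604899)
rvec = θ·k = (+0.384400, +0.150744, -0.313654)

rvec=(0.3844, 0.1507, -0.3137) tvec=(-0.5129, 0.2454, 1.3199)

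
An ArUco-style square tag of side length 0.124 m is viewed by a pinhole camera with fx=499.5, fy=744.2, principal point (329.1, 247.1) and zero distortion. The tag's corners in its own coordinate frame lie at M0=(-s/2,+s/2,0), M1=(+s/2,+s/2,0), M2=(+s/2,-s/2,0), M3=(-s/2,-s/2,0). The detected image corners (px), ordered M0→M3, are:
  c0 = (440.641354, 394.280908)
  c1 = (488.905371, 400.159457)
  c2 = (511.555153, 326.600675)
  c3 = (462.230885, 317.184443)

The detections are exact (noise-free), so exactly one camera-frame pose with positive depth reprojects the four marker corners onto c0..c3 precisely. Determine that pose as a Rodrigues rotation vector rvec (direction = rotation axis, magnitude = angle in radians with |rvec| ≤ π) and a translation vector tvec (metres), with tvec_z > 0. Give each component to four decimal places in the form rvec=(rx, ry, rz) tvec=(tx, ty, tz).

rvec=(0.4004, -0.3336, 0.2161) tvec=(0.3056, 0.1581, 1.0384)

Intrinsics K: fx=499.5, fy=744.2, cx=329.1, cy=247.1
Marker side s = 0.124 m; corners in marker frame (Z=0):
  M0 = (-0.0620, +0.0620, 0)
  M1 = (+0.0620, +0.0620, 0)
  M2 = (+0.0620, -0.0620, 0)
  M3 = (-0.0620, -0.0620, 0)
Detected image corners:
  c0 = (440.641354, 394.280908) px
  c1 = (488.905371, 400.159457) px
  c2 = (511.555153, 326.600675) px
  c3 = (462.230885, 317.184443) px
Planar DLT: solve 8×8 A·h = b for H (H[2,2]=1):
  H  [+557.60922 -20.65914 +476.12773]
  H  [+185.45146 +726.42749 +360.41266]
  H  [+0.34507 +0.33166 +1.00000]
B = K⁻¹H; ‖b₁‖=0.963060, ‖b₂‖=0.963060; λ = 2/(‖b₁‖+‖b₂‖) = 1.038357, sign → tz>0 ⇒ λ=+1.038357
r₁ = λ·B[:,0] = (+0.92308,+0.13978,+0.35831); r₂ = λ·B[:,1] = (-0.26985,+0.89921,+0.34439)
r₃ = r₁×r₂ = (-0.27405,-0.41458,+0.86776); SVD([r₁ r₂ r₃]) → R = UVᵀ:
  R  [+0.92308 -0.26985 -0.27405]
  R  [+0.13978 +0.89921 -0.41458]
  R  [+0.35831 +0.34439 +0.86776]
t = (+0.30564, +0.15810, +1.03836) m
tr R = 2.690056; θ = arccos((tr R − 1)/2) = 0.564179 rad = 32.325°
axis k = ((R−Rᵀ)₃₂, (R−Rᵀ)₁₃, (R−Rᵀ)₂₁) / (2 sinθ) = (+0.709685, -0.591298, +0.383032)
rvec = θ·k = (+0.400389, -0.333597, +0.216099)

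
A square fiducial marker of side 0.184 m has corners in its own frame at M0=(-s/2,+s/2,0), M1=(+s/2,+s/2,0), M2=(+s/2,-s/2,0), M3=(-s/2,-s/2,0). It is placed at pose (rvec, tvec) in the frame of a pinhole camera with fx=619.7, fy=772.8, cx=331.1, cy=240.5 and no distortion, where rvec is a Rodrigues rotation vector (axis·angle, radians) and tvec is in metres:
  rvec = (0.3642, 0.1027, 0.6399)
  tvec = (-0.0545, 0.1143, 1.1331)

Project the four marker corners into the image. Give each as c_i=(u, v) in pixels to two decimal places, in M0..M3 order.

c0=(235.34, 324.92) c1=(313.65, 397.78) c2=(371.05, 311.62) c3=(288.15, 234.08)

Intrinsics K: fx=619.7, fy=772.8, cx=331.1, cy=240.5
Marker side s = 0.184 m; corners in marker frame (Z=0):
  M0 = (-0.0920, +0.0920, 0)
  M1 = (+0.0920, +0.0920, 0)
  M2 = (+0.0920, -0.0920, 0)
  M3 = (-0.0920, -0.0920, 0)
rvec = (0.3642, 0.1027, 0.6399), |rvec| = θ = 0.74341 rad = 42.594°
Rodrigues: sinθ=0.67680, 1−cosθ=0.26384; R = I + sinθ·[k]× + (1−cosθ)·[k]×²:
    [+0.79949 -0.56471 +0.20476]
    [+0.60042 +0.74120 -0.30020]
    [+0.01776 +0.36294 +0.93164]
t = (-0.0545, 0.1143, 1.1331) m
M0: Pc = R·M0+t = (-0.18001, +0.12725, +1.16486); u = 619.7·(-0.18001)/1.16486 + 331.1 = 235.3374, v = 772.8·(+0.12725)/1.16486 + 240.5 = 324.9223
M1: Pc = R·M1+t = (-0.03290, +0.23773, +1.16812); u = 619.7·(-0.03290)/1.16812 + 331.1 = 313.6459, v = 772.8·(+0.23773)/1.16812 + 240.5 = 397.7753
M2: Pc = R·M2+t = (+0.07101, +0.10135, +1.10134); u = 619.7·(+0.07101)/1.10134 + 331.1 = 371.0534, v = 772.8·(+0.10135)/1.10134 + 240.5 = 311.6151
M3: Pc = R·M3+t = (-0.07610, -0.00913, +1.09808); u = 619.7·(-0.07610)/1.09808 + 331.1 = 288.1532, v = 772.8·(-0.00913)/1.09808 + 240.5 = 234.0751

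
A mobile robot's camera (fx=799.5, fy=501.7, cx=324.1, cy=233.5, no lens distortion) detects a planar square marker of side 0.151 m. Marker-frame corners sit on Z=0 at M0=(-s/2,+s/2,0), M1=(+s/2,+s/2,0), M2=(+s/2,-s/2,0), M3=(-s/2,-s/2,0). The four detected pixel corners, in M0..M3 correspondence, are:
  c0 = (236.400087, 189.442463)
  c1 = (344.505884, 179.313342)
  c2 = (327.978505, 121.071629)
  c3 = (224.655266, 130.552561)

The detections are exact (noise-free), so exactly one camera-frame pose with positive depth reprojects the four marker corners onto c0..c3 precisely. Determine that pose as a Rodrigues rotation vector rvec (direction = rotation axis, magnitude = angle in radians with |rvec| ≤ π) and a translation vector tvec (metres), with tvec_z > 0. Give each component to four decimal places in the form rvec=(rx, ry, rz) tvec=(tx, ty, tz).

rvec=(-0.3506, 0.0011, -0.1538) tvec=(-0.0577, -0.1782, 1.1307)

Intrinsics K: fx=799.5, fy=501.7, cx=324.1, cy=233.5
Marker side s = 0.151 m; corners in marker frame (Z=0):
  M0 = (-0.0755, +0.0755, 0)
  M1 = (+0.0755, +0.0755, 0)
  M2 = (+0.0755, -0.0755, 0)
  M3 = (-0.0755, -0.0755, 0)
Detected image corners:
  c0 = (236.400087, 189.442463) px
  c1 = (344.505884, 179.313342) px
  c2 = (327.978505, 121.071629) px
  c3 = (224.655266, 130.552561) px
Planar DLT: solve 8×8 A·h = b for H (H[2,2]=1):
  H  [+706.14729 +7.88261 +283.31375]
  H  [-61.37512 +340.91284 +154.41755]
  H  [+0.02263 -0.30263 +1.00000]
B = K⁻¹H; ‖b₁‖=0.884393, ‖b₂‖=0.884393; λ = 2/(‖b₁‖+‖b₂‖) = 1.130719, sign → tz>0 ⇒ λ=+1.130719
r₁ = λ·B[:,0] = (+0.98832,-0.15023,+0.02559); r₂ = λ·B[:,1] = (+0.14986,+0.92760,-0.34219)
r₃ = r₁×r₂ = (+0.02767,+0.34203,+0.93928); SVD([r₁ r₂ r₃]) → R = UVᵀ:
  R  [+0.98832 +0.14986 +0.02767]
  R  [-0.15023 +0.92760 +0.34203]
  R  [+0.02559 -0.34219 +0.93928]
t = (-0.05768, -0.17823, +1.13072) m
tr R = 2.855204; θ = arccos((tr R − 1)/2) = 0.382855 rad = 21.936°
axis k = ((R−Rᵀ)₃₂, (R−Rᵀ)₁₃, (R−Rᵀ)₂₁) / (2 sinθ) = (-0.915783, +0.002791, -0.401664)
rvec = θ·k = (-0.350612, +0.001069, -0.153779)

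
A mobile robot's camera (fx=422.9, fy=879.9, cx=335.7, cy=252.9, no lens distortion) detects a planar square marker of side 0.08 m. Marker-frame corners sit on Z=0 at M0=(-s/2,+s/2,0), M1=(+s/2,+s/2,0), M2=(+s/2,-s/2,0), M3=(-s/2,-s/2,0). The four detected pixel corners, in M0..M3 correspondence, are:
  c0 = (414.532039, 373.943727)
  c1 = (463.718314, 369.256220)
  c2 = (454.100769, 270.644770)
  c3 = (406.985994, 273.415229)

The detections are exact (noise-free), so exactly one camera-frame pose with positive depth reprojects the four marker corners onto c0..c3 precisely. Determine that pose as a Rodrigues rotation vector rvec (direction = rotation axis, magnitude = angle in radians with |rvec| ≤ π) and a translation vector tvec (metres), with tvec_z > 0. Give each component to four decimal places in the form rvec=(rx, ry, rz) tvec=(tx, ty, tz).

Intrinsics K: fx=422.9, fy=879.9, cx=335.7, cy=252.9
Marker side s = 0.08 m; corners in marker frame (Z=0):
  M0 = (-0.0400, +0.0400, 0)
  M1 = (+0.0400, +0.0400, 0)
  M2 = (+0.0400, -0.0400, 0)
  M3 = (-0.0400, -0.0400, 0)
Detected image corners:
  c0 = (414.532039, 373.943727) px
  c1 = (463.718314, 369.256220) px
  c2 = (454.100769, 270.644770) px
  c3 = (406.985994, 273.415229) px
Planar DLT: solve 8×8 A·h = b for H (H[2,2]=1):
  H  [+696.83933 -143.43094 +434.94624]
  H  [+24.16220 +1058.89354 +320.64999]
  H  [+0.21906 -0.57681 +1.00000]
B = K⁻¹H; ‖b₁‖=1.490484, ‖b₂‖=1.490484; λ = 2/(‖b₁‖+‖b₂‖) = 0.670923, sign → tz>0 ⇒ λ=+0.670923
r₁ = λ·B[:,0] = (+0.98885,-0.02382,+0.14698); r₂ = λ·B[:,1] = (+0.07965,+0.91864,-0.38700)
r₃ = r₁×r₂ = (-0.12580,+0.39439,+0.91029); SVD([r₁ r₂ r₃]) → R = UVᵀ:
  R  [+0.98885 +0.07965 -0.12580]
  R  [-0.02382 +0.91864 +0.39439]
  R  [+0.14698 -0.38700 +0.91029]
t = (+0.15745, +0.05166, +0.67092) m
tr R = 2.817782; θ = arccos((tr R − 1)/2) = 0.430180 rad = 24.647°
axis k = ((R−Rᵀ)₃₂, (R−Rᵀ)₁₃, (R−Rᵀ)₂₁) / (2 sinθ) = (-0.936833, -0.327039, -0.124052)
rvec = θ·k = (-0.403007, -0.140686, -0.053365)

rvec=(-0.4030, -0.1407, -0.0534) tvec=(0.1575, 0.0517, 0.6709)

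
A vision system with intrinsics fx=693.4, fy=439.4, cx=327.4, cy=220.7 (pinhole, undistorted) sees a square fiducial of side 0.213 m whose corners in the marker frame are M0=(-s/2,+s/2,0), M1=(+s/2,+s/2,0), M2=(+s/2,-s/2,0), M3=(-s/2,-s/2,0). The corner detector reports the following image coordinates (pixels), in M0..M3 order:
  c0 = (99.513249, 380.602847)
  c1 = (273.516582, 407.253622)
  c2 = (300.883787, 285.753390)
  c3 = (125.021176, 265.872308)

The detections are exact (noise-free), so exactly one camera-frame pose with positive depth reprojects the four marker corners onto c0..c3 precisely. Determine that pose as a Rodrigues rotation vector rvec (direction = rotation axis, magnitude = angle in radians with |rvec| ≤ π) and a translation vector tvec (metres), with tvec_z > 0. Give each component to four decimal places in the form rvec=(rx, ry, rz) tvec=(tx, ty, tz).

Intrinsics K: fx=693.4, fy=439.4, cx=327.4, cy=220.7
Marker side s = 0.213 m; corners in marker frame (Z=0):
  M0 = (-0.1065, +0.1065, 0)
  M1 = (+0.1065, +0.1065, 0)
  M2 = (+0.1065, -0.1065, 0)
  M3 = (-0.1065, -0.1065, 0)
Detected image corners:
  c0 = (99.513249, 380.602847) px
  c1 = (273.516582, 407.253622) px
  c2 = (300.883787, 285.753390) px
  c3 = (125.021176, 265.872308) px
Planar DLT: solve 8×8 A·h = b for H (H[2,2]=1):
  H  [+767.18011 -122.20330 +197.19809]
  H  [+18.54619 +557.07643 +334.59138]
  H  [-0.27085 +0.00897 +1.00000]
B = K⁻¹H; ‖b₁‖=1.276165, ‖b₂‖=1.276165; λ = 2/(‖b₁‖+‖b₂‖) = 0.783598, sign → tz>0 ⇒ λ=+0.783598
r₁ = λ·B[:,0] = (+0.96719,+0.13967,-0.21224); r₂ = λ·B[:,1] = (-0.14142,+0.98993,+0.00703)
r₃ = r₁×r₂ = (+0.21108,+0.02322,+0.97719); SVD([r₁ r₂ r₃]) → R = UVᵀ:
  R  [+0.96719 -0.14142 +0.21108]
  R  [+0.13967 +0.98993 +0.02322]
  R  [-0.21224 +0.00703 +0.97719]
t = (-0.14714, +0.20311, +0.78360) m
tr R = 2.934304; θ = arccos((tr R − 1)/2) = 0.257020 rad = 14.726°
axis k = ((R−Rᵀ)₃₂, (R−Rᵀ)₁₃, (R−Rᵀ)₂₁) / (2 sinθ) = (-0.031850, +0.832641, +0.552896)
rvec = θ·k = (-0.008186, +0.214005, +0.142105)

rvec=(-0.0082, 0.2140, 0.1421) tvec=(-0.1471, 0.2031, 0.7836)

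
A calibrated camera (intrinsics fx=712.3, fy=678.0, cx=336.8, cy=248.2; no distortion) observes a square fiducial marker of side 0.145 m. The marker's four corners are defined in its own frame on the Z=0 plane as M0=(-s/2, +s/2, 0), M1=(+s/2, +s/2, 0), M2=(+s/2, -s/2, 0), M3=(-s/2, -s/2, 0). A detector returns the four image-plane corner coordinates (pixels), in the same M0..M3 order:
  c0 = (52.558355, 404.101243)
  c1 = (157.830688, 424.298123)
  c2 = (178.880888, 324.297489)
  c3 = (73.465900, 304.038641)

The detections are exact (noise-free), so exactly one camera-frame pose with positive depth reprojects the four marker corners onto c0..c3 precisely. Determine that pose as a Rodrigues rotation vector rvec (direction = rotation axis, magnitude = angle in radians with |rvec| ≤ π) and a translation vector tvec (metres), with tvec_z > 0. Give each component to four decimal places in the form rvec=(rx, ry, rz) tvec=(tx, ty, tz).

Intrinsics K: fx=712.3, fy=678.0, cx=336.8, cy=248.2
Marker side s = 0.145 m; corners in marker frame (Z=0):
  M0 = (-0.0725, +0.0725, 0)
  M1 = (+0.0725, +0.0725, 0)
  M2 = (+0.0725, -0.0725, 0)
  M3 = (-0.0725, -0.0725, 0)
Detected image corners:
  c0 = (52.558355, 404.101243) px
  c1 = (157.830688, 424.298123) px
  c2 = (178.880888, 324.297489) px
  c3 = (73.465900, 304.038641) px
Planar DLT: solve 8×8 A·h = b for H (H[2,2]=1):
  H  [+726.77274 -143.54877 +115.68526]
  H  [+140.33688 +693.44058 +364.22107]
  H  [+0.00229 +0.00980 +1.00000]
B = K⁻¹H; ‖b₁‖=1.039876, ‖b₂‖=1.039876; λ = 2/(‖b₁‖+‖b₂‖) = 0.961653, sign → tz>0 ⇒ λ=+0.961653
r₁ = λ·B[:,0] = (+0.98015,+0.19824,+0.00220); r₂ = λ·B[:,1] = (-0.19825,+0.98011,+0.00942)
r₃ = r₁×r₂ = (-0.00029,-0.00967,+0.99995); SVD([r₁ r₂ r₃]) → R = UVᵀ:
  R  [+0.98015 -0.19825 -0.00029]
  R  [+0.19824 +0.98011 -0.00967]
  R  [+0.00220 +0.00942 +0.99995]
t = (-0.29852, +0.16456, +0.96165) m
tr R = 2.960209; θ = arccos((tr R − 1)/2) = 0.199809 rad = 11.448°
axis k = ((R−Rᵀ)₃₂, (R−Rᵀ)₁₃, (R−Rᵀ)₂₁) / (2 sinθ) = (+0.048089, -0.006288, +0.998823)
rvec = θ·k = (+0.009609, -0.001256, +0.199574)

rvec=(0.0096, -0.0013, 0.1996) tvec=(-0.2985, 0.1646, 0.9617)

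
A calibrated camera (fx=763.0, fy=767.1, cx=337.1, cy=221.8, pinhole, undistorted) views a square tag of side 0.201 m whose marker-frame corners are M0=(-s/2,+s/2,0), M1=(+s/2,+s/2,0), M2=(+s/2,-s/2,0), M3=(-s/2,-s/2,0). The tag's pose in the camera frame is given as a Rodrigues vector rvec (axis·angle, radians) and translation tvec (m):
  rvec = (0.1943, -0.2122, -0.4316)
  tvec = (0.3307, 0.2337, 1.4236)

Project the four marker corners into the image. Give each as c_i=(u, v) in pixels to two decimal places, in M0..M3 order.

Intrinsics K: fx=763.0, fy=767.1, cx=337.1, cy=221.8
Marker side s = 0.201 m; corners in marker frame (Z=0):
  M0 = (-0.1005, +0.1005, 0)
  M1 = (+0.1005, +0.1005, 0)
  M2 = (+0.1005, -0.1005, 0)
  M3 = (-0.1005, -0.1005, 0)
rvec = (0.1943, -0.2122, -0.4316), |rvec| = θ = 0.51871 rad = 29.720°
Rodrigues: sinθ=0.49576, 1−cosθ=0.13154; R = I + sinθ·[k]× + (1−cosθ)·[k]×²:
    [+0.88692 +0.39235 -0.24381]
    [-0.43266 +0.89047 -0.14093]
    [+0.16181 +0.23048 +0.95953]
t = (0.3307, 0.2337, 1.4236) m
M0: Pc = R·M0+t = (+0.28100, +0.36668, +1.43050); u = 763.0·(+0.28100)/1.43050 + 337.1 = 486.9774, v = 767.1·(+0.36668)/1.43050 + 221.8 = 418.4279
M1: Pc = R·M1+t = (+0.45927, +0.27971, +1.46303); u = 763.0·(+0.45927)/1.46303 + 337.1 = 576.6173, v = 767.1·(+0.27971)/1.46303 + 221.8 = 368.4589
M2: Pc = R·M2+t = (+0.38040, +0.10072, +1.41670); u = 763.0·(+0.38040)/1.41670 + 337.1 = 541.9765, v = 767.1·(+0.10072)/1.41670 + 221.8 = 276.3395
M3: Pc = R·M3+t = (+0.20213, +0.18769, +1.38417); u = 763.0·(+0.20213)/1.38417 + 337.1 = 448.5225, v = 767.1·(+0.18769)/1.38417 + 221.8 = 325.8164

c0=(486.98, 418.43) c1=(576.62, 368.46) c2=(541.98, 276.34) c3=(448.52, 325.82)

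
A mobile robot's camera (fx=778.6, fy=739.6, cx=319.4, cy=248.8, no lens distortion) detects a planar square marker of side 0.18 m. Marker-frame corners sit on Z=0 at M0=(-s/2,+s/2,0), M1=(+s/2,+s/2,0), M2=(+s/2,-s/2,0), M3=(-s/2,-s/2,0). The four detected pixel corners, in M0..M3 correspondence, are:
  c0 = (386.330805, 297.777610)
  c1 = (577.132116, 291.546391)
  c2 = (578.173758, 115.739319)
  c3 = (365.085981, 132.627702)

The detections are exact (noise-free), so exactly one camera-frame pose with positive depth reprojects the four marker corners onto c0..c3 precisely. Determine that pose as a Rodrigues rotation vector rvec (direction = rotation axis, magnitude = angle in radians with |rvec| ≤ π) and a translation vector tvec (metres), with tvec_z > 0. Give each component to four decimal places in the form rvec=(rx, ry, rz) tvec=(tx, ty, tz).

Intrinsics K: fx=778.6, fy=739.6, cx=319.4, cy=248.8
Marker side s = 0.18 m; corners in marker frame (Z=0):
  M0 = (-0.0900, +0.0900, 0)
  M1 = (+0.0900, +0.0900, 0)
  M2 = (+0.0900, -0.0900, 0)
  M3 = (-0.0900, -0.0900, 0)
Detected image corners:
  c0 = (386.330805, 297.777610) px
  c1 = (577.132116, 291.546391) px
  c2 = (578.173758, 115.739319) px
  c3 = (365.085981, 132.627702) px
Planar DLT: solve 8×8 A·h = b for H (H[2,2]=1):
  H  [+973.17397 +357.33912 +474.19743]
  H  [-126.35578 +1077.88141 +214.40165]
  H  [-0.30469 +0.62835 +1.00000]
B = K⁻¹H; ‖b₁‖=1.409907, ‖b₂‖=1.409907; λ = 2/(‖b₁‖+‖b₂‖) = 0.709267, sign → tz>0 ⇒ λ=+0.709267
r₁ = λ·B[:,0] = (+0.97517,-0.04848,-0.21611); r₂ = λ·B[:,1] = (+0.14270,+0.88375,+0.44567)
r₃ = r₁×r₂ = (+0.16938,-0.46544,+0.86872); SVD([r₁ r₂ r₃]) → R = UVᵀ:
  R  [+0.97517 +0.14270 +0.16938]
  R  [-0.04848 +0.88375 -0.46544]
  R  [-0.21611 +0.44567 +0.86872]
t = (+0.14101, -0.03299, +0.70927) m
tr R = 2.727642; θ = arccos((tr R − 1)/2) = 0.527991 rad = 30.252°
axis k = ((R−Rᵀ)₃₂, (R−Rᵀ)₁₃, (R−Rᵀ)₂₁) / (2 sinθ) = (+0.904232, +0.382579, -0.189730)
rvec = θ·k = (+0.477427, +0.201998, -0.100176)

rvec=(0.4774, 0.2020, -0.1002) tvec=(0.1410, -0.0330, 0.7093)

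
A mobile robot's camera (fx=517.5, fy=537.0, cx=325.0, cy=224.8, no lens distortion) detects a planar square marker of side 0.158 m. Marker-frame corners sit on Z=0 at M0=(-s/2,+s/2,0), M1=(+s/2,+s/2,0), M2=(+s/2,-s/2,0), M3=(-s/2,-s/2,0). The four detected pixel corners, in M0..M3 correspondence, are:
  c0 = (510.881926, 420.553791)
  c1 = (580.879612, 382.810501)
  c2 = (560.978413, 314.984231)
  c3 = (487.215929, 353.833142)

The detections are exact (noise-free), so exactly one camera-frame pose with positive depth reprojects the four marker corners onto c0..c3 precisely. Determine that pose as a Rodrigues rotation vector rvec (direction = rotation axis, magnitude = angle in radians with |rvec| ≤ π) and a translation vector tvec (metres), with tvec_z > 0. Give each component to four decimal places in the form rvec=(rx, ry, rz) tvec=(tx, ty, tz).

rvec=(0.2918, -0.1394, -0.4290) tvec=(0.4035, 0.2660, 0.9921)

Intrinsics K: fx=517.5, fy=537.0, cx=325.0, cy=224.8
Marker side s = 0.158 m; corners in marker frame (Z=0):
  M0 = (-0.0790, +0.0790, 0)
  M1 = (+0.0790, +0.0790, 0)
  M2 = (+0.0790, -0.0790, 0)
  M3 = (-0.0790, -0.0790, 0)
Detected image corners:
  c0 = (510.881926, 420.553791) px
  c1 = (580.879612, 382.810501) px
  c2 = (560.978413, 314.984231) px
  c3 = (487.215929, 353.833142) px
Planar DLT: solve 8×8 A·h = b for H (H[2,2]=1):
  H  [+493.28733 +303.43818 +535.46045]
  H  [-215.71142 +539.75007 +368.75887]
  H  [+0.07223 +0.30961 +1.00000]
B = K⁻¹H; ‖b₁‖=1.007957, ‖b₂‖=1.007957; λ = 2/(‖b₁‖+‖b₂‖) = 0.992106, sign → tz>0 ⇒ λ=+0.992106
r₁ = λ·B[:,0] = (+0.90068,-0.42852,+0.07166); r₂ = λ·B[:,1] = (+0.38882,+0.86860,+0.30716)
r₃ = r₁×r₂ = (-0.19387,-0.24879,+0.94896); SVD([r₁ r₂ r₃]) → R = UVᵀ:
  R  [+0.90068 +0.38882 -0.19387]
  R  [-0.42852 +0.86860 -0.24879]
  R  [+0.07166 +0.30716 +0.94896]
t = (+0.40348, +0.26596, +0.99211) m
tr R = 2.718242; θ = arccos((tr R − 1)/2) = 0.537246 rad = 30.782°
axis k = ((R−Rᵀ)₃₂, (R−Rᵀ)₁₃, (R−Rᵀ)₂₁) / (2 sinθ) = (+0.543165, -0.259419, -0.798545)
rvec = θ·k = (+0.291813, -0.139372, -0.429015)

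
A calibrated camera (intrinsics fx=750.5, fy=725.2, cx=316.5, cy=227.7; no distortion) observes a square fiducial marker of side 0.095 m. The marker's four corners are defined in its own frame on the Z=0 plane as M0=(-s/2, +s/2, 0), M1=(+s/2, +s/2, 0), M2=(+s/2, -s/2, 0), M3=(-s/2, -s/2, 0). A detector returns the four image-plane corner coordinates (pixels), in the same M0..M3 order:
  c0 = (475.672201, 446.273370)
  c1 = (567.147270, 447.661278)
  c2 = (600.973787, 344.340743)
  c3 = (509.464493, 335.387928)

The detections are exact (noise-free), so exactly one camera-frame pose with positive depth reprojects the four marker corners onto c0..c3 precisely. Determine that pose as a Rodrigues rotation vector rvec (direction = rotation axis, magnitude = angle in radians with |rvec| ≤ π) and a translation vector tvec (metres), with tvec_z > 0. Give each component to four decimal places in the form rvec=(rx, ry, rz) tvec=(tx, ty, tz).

Intrinsics K: fx=750.5, fy=725.2, cx=316.5, cy=227.7
Marker side s = 0.095 m; corners in marker frame (Z=0):
  M0 = (-0.0475, +0.0475, 0)
  M1 = (+0.0475, +0.0475, 0)
  M2 = (+0.0475, -0.0475, 0)
  M3 = (-0.0475, -0.0475, 0)
Detected image corners:
  c0 = (475.672201, 446.273370) px
  c1 = (567.147270, 447.661278) px
  c2 = (600.973787, 344.340743) px
  c3 = (509.464493, 335.387928) px
Planar DLT: solve 8×8 A·h = b for H (H[2,2]=1):
  H  [+1356.19245 -208.50441 +539.68143]
  H  [+341.20997 +1233.73588 +394.20197]
  H  [+0.73028 +0.27380 +1.00000]
B = K⁻¹H; ‖b₁‖=1.684853, ‖b₂‖=1.684853; λ = 2/(‖b₁‖+‖b₂‖) = 0.593524, sign → tz>0 ⇒ λ=+0.593524
r₁ = λ·B[:,0] = (+0.88974,+0.14316,+0.43344); r₂ = λ·B[:,1] = (-0.23343,+0.95870,+0.16251)
r₃ = r₁×r₂ = (-0.39227,-0.24576,+0.88641); SVD([r₁ r₂ r₃]) → R = UVᵀ:
  R  [+0.88974 -0.23343 -0.39227]
  R  [+0.14316 +0.95870 -0.24576]
  R  [+0.43344 +0.16251 +0.88641]
t = (+0.17650, +0.13627, +0.59352) m
tr R = 2.734849; θ = arccos((tr R − 1)/2) = 0.520794 rad = 29.839°
axis k = ((R−Rᵀ)₃₂, (R−Rᵀ)₁₃, (R−Rᵀ)₂₁) / (2 sinθ) = (+0.410265, -0.829743, +0.378429)
rvec = θ·k = (+0.213664, -0.432125, +0.197084)

rvec=(0.2137, -0.4321, 0.1971) tvec=(0.1765, 0.1363, 0.5935)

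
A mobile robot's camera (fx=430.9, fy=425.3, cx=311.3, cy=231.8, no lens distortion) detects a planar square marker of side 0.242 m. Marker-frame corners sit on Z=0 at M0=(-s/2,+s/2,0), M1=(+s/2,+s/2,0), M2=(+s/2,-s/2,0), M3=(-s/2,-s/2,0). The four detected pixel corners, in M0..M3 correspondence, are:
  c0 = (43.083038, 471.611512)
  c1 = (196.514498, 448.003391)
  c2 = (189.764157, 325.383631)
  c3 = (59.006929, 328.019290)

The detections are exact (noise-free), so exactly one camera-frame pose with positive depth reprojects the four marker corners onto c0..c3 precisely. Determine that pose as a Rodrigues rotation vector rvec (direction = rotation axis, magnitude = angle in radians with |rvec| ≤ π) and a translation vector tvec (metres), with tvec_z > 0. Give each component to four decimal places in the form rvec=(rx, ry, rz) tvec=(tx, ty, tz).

rvec=(-0.5846, -0.5022, -0.0627) tvec=(-0.3421, 0.2936, 0.8012)

Intrinsics K: fx=430.9, fy=425.3, cx=311.3, cy=231.8
Marker side s = 0.242 m; corners in marker frame (Z=0):
  M0 = (-0.1210, +0.1210, 0)
  M1 = (+0.1210, +0.1210, 0)
  M2 = (+0.1210, -0.1210, 0)
  M3 = (-0.1210, -0.1210, 0)
Detected image corners:
  c0 = (43.083038, 471.611512) px
  c1 = (196.514498, 448.003391) px
  c2 = (189.764157, 325.383631) px
  c3 = (59.006929, 328.019290) px
Planar DLT: solve 8×8 A·h = b for H (H[2,2]=1):
  H  [+655.32063 -93.80960 +127.32431]
  H  [+180.34910 +295.09870 +387.63055]
  H  [+0.58795 -0.64041 +1.00000]
B = K⁻¹H; ‖b₁‖=1.248104, ‖b₂‖=1.248104; λ = 2/(‖b₁‖+‖b₂‖) = 0.801215, sign → tz>0 ⇒ λ=+0.801215
r₁ = λ·B[:,0] = (+0.87818,+0.08301,+0.47107); r₂ = λ·B[:,1] = (+0.19626,+0.83559,-0.51310)
r₃ = r₁×r₂ = (-0.43622,+0.54305,+0.71750); SVD([r₁ r₂ r₃]) → R = UVᵀ:
  R  [+0.87818 +0.19626 -0.43622]
  R  [+0.08301 +0.83559 +0.54305]
  R  [+0.47107 -0.51310 +0.71750]
t = (-0.34208, +0.29357, +0.80122) m
tr R = 2.431270; θ = arccos((tr R − 1)/2) = 0.773263 rad = 44.305°
axis k = ((R−Rᵀ)₃₂, (R−Rᵀ)₁₃, (R−Rᵀ)₂₁) / (2 sinθ) = (-0.756044, -0.649480, -0.081070)
rvec = θ·k = (-0.584621, -0.502219, -0.062688)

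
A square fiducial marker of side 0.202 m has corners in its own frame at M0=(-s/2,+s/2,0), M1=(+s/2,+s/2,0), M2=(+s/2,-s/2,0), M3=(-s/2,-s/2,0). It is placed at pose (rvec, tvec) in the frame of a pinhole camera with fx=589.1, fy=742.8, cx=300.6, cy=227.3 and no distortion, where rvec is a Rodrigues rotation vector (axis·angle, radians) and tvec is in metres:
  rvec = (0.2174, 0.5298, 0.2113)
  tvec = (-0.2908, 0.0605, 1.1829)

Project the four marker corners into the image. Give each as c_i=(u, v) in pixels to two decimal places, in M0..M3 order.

Intrinsics K: fx=589.1, fy=742.8, cx=300.6, cy=227.3
Marker side s = 0.202 m; corners in marker frame (Z=0):
  M0 = (-0.1010, +0.1010, 0)
  M1 = (+0.1010, +0.1010, 0)
  M2 = (+0.1010, -0.1010, 0)
  M3 = (-0.1010, -0.1010, 0)
rvec = (0.2174, 0.5298, 0.2113), |rvec| = θ = 0.61041 rad = 34.974°
Rodrigues: sinθ=0.57320, 1−cosθ=0.18059; R = I + sinθ·[k]× + (1−cosθ)·[k]×²:
    [+0.84232 -0.14260 +0.51977]
    [+0.25424 +0.95545 -0.14989]
    [-0.47524 +0.25841 +0.84105]
t = (-0.2908, 0.0605, 1.1829) m
M0: Pc = R·M0+t = (-0.39028, +0.13132, +1.25700); u = 589.1·(-0.39028)/1.25700 + 300.6 = 117.6944, v = 742.8·(+0.13132)/1.25700 + 227.3 = 304.9024
M1: Pc = R·M1+t = (-0.22013, +0.18268, +1.16100); u = 589.1·(-0.22013)/1.16100 + 300.6 = 188.9054, v = 742.8·(+0.18268)/1.16100 + 227.3 = 344.1772
M2: Pc = R·M2+t = (-0.19132, -0.01032, +1.10880); u = 589.1·(-0.19132)/1.10880 + 300.6 = 198.9510, v = 742.8·(-0.01032)/1.10880 + 227.3 = 220.3850
M3: Pc = R·M3+t = (-0.36147, -0.06168, +1.20480); u = 589.1·(-0.36147)/1.20480 + 300.6 = 123.8544, v = 742.8·(-0.06168)/1.20480 + 227.3 = 189.2725

c0=(117.69, 304.90) c1=(188.91, 344.18) c2=(198.95, 220.39) c3=(123.85, 189.27)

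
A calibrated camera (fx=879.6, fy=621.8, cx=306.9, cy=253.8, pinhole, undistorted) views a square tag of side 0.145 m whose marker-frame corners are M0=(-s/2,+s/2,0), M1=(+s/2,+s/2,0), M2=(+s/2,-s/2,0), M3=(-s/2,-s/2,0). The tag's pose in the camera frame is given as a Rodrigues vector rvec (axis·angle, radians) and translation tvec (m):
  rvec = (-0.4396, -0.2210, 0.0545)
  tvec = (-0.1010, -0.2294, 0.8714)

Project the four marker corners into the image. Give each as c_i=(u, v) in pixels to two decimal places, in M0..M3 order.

c0=(123.71, 124.97) c1=(275.33, 139.88) c2=(278.12, 58.71) c3=(137.18, 42.18)

Intrinsics K: fx=879.6, fy=621.8, cx=306.9, cy=253.8
Marker side s = 0.145 m; corners in marker frame (Z=0):
  M0 = (-0.0725, +0.0725, 0)
  M1 = (+0.0725, +0.0725, 0)
  M2 = (+0.0725, -0.0725, 0)
  M3 = (-0.0725, -0.0725, 0)
rvec = (-0.4396, -0.2210, 0.0545), |rvec| = θ = 0.49503 rad = 28.363°
Rodrigues: sinθ=0.47506, 1−cosθ=0.12005; R = I + sinθ·[k]× + (1−cosθ)·[k]×²:
    [+0.97462 -0.00471 -0.22382]
    [+0.09989 +0.90388 +0.41596]
    [+0.20035 -0.42776 +0.88141]
t = (-0.1010, -0.2294, 0.8714) m
M0: Pc = R·M0+t = (-0.17200, -0.17111, +0.82586); u = 879.6·(-0.17200)/0.82586 + 306.9 = 123.7067, v = 621.8·(-0.17111)/0.82586 + 253.8 = 124.9687
M1: Pc = R·M1+t = (-0.03068, -0.15663, +0.85491); u = 879.6·(-0.03068)/0.85491 + 306.9 = 275.3325, v = 621.8·(-0.15663)/0.85491 + 253.8 = 139.8814
M2: Pc = R·M2+t = (-0.03000, -0.28769, +0.91694); u = 879.6·(-0.03000)/0.91694 + 306.9 = 278.1229, v = 621.8·(-0.28769)/0.91694 + 253.8 = 58.7105
M3: Pc = R·M3+t = (-0.17132, -0.30217, +0.88789); u = 879.6·(-0.17132)/0.88789 + 306.9 = 137.1807, v = 621.8·(-0.30217)/0.88789 + 253.8 = 42.1838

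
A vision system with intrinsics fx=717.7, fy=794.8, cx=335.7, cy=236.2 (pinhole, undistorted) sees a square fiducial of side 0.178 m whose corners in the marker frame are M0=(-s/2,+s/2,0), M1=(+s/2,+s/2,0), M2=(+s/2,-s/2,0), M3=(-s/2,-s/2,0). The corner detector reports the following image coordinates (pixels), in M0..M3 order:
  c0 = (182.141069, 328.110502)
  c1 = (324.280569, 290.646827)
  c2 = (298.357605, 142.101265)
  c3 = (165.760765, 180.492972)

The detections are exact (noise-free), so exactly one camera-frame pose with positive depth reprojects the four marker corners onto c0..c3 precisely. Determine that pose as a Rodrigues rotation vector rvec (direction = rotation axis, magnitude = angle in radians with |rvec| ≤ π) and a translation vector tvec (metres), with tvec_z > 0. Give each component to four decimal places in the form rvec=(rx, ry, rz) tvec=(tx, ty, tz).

rvec=(-0.3200, 0.1540, -0.2191) tvec=(-0.1161, -0.0034, 0.8843)

Intrinsics K: fx=717.7, fy=794.8, cx=335.7, cy=236.2
Marker side s = 0.178 m; corners in marker frame (Z=0):
  M0 = (-0.0890, +0.0890, 0)
  M1 = (+0.0890, +0.0890, 0)
  M2 = (+0.0890, -0.0890, 0)
  M3 = (-0.0890, -0.0890, 0)
Detected image corners:
  c0 = (182.141069, 328.110502) px
  c1 = (324.280569, 290.646827) px
  c2 = (298.357605, 142.101265) px
  c3 = (165.760765, 180.492972) px
Planar DLT: solve 8×8 A·h = b for H (H[2,2]=1):
  H  [+739.29626 +28.68468 +241.49160]
  H  [-243.76567 +744.75585 +233.11759]
  H  [-0.13004 -0.37025 +1.00000]
B = K⁻¹H; ‖b₁‖=1.130867, ‖b₂‖=1.130867; λ = 2/(‖b₁‖+‖b₂‖) = 0.884277, sign → tz>0 ⇒ λ=+0.884277
r₁ = λ·B[:,0] = (+0.96467,-0.23704,-0.11499); r₂ = λ·B[:,1] = (+0.18848,+0.92590,-0.32740)
r₃ = r₁×r₂ = (+0.18407,+0.29416,+0.93786); SVD([r₁ r₂ r₃]) → R = UVᵀ:
  R  [+0.96467 +0.18848 +0.18407]
  R  [-0.23704 +0.92590 +0.29416]
  R  [-0.11499 -0.32740 +0.93786]
t = (-0.11607, -0.00343, +0.88428) m
tr R = 2.828431; θ = arccos((tr R − 1)/2) = 0.417229 rad = 23.905°
axis k = ((R−Rᵀ)₃₂, (R−Rᵀ)₁₃, (R−Rᵀ)₂₁) / (2 sinθ) = (-0.766925, +0.369006, -0.525034)
rvec = θ·k = (-0.319983, +0.153960, -0.219059)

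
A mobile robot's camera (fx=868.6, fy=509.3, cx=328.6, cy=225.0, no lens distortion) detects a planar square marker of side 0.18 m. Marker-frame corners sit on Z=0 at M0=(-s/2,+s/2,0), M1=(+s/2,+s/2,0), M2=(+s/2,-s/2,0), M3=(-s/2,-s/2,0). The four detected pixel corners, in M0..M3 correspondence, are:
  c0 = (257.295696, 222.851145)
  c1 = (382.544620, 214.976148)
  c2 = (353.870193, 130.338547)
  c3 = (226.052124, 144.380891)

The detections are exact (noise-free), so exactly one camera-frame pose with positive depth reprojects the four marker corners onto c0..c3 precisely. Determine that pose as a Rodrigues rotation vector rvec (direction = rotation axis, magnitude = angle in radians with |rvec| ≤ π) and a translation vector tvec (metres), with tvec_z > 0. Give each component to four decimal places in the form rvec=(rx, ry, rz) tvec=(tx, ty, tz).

Intrinsics K: fx=868.6, fy=509.3, cx=328.6, cy=225.0
Marker side s = 0.18 m; corners in marker frame (Z=0):
  M0 = (-0.0900, +0.0900, 0)
  M1 = (+0.0900, +0.0900, 0)
  M2 = (+0.0900, -0.0900, 0)
  M3 = (-0.0900, -0.0900, 0)
Detected image corners:
  c0 = (257.295696, 222.851145) px
  c1 = (382.544620, 214.976148) px
  c2 = (353.870193, 130.338547) px
  c3 = (226.052124, 144.380891) px
Planar DLT: solve 8×8 A·h = b for H (H[2,2]=1):
  H  [+583.14768 +229.42567 +302.98321]
  H  [-130.47994 +489.11986 +179.08524]
  H  [-0.39248 +0.20573 +1.00000]
B = K⁻¹H; ‖b₁‖=0.912713, ‖b₂‖=0.912713; λ = 2/(‖b₁‖+‖b₂‖) = 1.095634, sign → tz>0 ⇒ λ=+1.095634
r₁ = λ·B[:,0] = (+0.89825,-0.09072,-0.43002); r₂ = λ·B[:,1] = (+0.20412,+0.95264,+0.22540)
r₃ = r₁×r₂ = (+0.38920,-0.29024,+0.87423); SVD([r₁ r₂ r₃]) → R = UVᵀ:
  R  [+0.89825 +0.20412 +0.38920]
  R  [-0.09072 +0.95264 -0.29024]
  R  [-0.43002 +0.22540 +0.87423]
t = (-0.03231, -0.09877, +1.09563) m
tr R = 2.725124; θ = arccos((tr R − 1)/2) = 0.530485 rad = 30.395°
axis k = ((R−Rᵀ)₃₂, (R−Rᵀ)₁₃, (R−Rᵀ)₂₁) / (2 sinθ) = (+0.509580, +0.809586, -0.291374)
rvec = θ·k = (+0.270324, +0.429473, -0.154569)

rvec=(0.2703, 0.4295, -0.1546) tvec=(-0.0323, -0.0988, 1.0956)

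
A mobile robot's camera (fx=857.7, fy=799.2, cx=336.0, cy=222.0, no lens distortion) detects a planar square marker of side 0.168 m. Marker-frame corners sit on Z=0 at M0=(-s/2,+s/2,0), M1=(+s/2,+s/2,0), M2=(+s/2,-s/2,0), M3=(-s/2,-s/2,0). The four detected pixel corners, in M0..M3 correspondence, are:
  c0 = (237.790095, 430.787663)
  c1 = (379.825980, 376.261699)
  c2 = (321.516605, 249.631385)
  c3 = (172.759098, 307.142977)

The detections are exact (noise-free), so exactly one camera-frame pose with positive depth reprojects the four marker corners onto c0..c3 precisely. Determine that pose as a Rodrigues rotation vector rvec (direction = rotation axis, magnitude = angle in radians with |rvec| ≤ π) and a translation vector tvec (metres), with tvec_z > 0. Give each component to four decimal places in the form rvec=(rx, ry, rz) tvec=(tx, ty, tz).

Intrinsics K: fx=857.7, fy=799.2, cx=336.0, cy=222.0
Marker side s = 0.168 m; corners in marker frame (Z=0):
  M0 = (-0.0840, +0.0840, 0)
  M1 = (+0.0840, +0.0840, 0)
  M2 = (+0.0840, -0.0840, 0)
  M3 = (-0.0840, -0.0840, 0)
Detected image corners:
  c0 = (237.790095, 430.787663) px
  c1 = (379.825980, 376.261699) px
  c2 = (321.516605, 249.631385) px
  c3 = (172.759098, 307.142977) px
Planar DLT: solve 8×8 A·h = b for H (H[2,2]=1):
  H  [+860.58341 +445.46849 +278.60643]
  H  [-338.63095 +840.96591 +342.47471]
  H  [-0.01583 +0.28189 +1.00000]
B = K⁻¹H; ‖b₁‖=1.093294, ‖b₂‖=1.093294; λ = 2/(‖b₁‖+‖b₂‖) = 0.914667, sign → tz>0 ⇒ λ=+0.914667
r₁ = λ·B[:,0] = (+0.92341,-0.38353,-0.01448); r₂ = λ·B[:,1] = (+0.37405,+0.89085,+0.25783)
r₃ = r₁×r₂ = (-0.08599,-0.24350,+0.96608); SVD([r₁ r₂ r₃]) → R = UVᵀ:
  R  [+0.92341 +0.37405 -0.08599]
  R  [-0.38353 +0.89085 -0.24350]
  R  [-0.01448 +0.25783 +0.96608]
t = (-0.06121, +0.13788, +0.91467) m
tr R = 2.780340; θ = arccos((tr R − 1)/2) = 0.473078 rad = 27.105°
axis k = ((R−Rᵀ)₃₂, (R−Rᵀ)₁₃, (R−Rᵀ)₂₁) / (2 sinθ) = (+0.550160, -0.078481, -0.831363)
rvec = θ·k = (+0.260269, -0.037127, -0.393299)

rvec=(0.2603, -0.0371, -0.3933) tvec=(-0.0612, 0.1379, 0.9147)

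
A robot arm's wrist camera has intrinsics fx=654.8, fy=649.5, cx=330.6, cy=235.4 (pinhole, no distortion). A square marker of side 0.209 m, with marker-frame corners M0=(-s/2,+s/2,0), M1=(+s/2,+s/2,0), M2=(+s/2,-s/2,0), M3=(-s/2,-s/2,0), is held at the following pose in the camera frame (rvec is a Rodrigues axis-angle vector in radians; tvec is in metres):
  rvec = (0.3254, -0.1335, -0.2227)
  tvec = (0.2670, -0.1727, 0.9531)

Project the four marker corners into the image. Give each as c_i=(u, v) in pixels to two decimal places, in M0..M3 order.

Intrinsics K: fx=654.8, fy=649.5, cx=330.6, cy=235.4
Marker side s = 0.209 m; corners in marker frame (Z=0):
  M0 = (-0.1045, +0.1045, 0)
  M1 = (+0.1045, +0.1045, 0)
  M2 = (+0.1045, -0.1045, 0)
  M3 = (-0.1045, -0.1045, 0)
rvec = (0.3254, -0.1335, -0.2227), |rvec| = θ = 0.41630 rad = 23.852°
Rodrigues: sinθ=0.40438, 1−cosθ=0.08541; R = I + sinθ·[k]× + (1−cosθ)·[k]×²:
    [+0.96678 +0.19491 -0.16539]
    [-0.23773 +0.92338 -0.30143]
    [+0.09396 +0.33073 +0.93903]
t = (0.2670, -0.1727, 0.9531) m
M0: Pc = R·M0+t = (+0.18634, -0.05136, +0.97784); u = 654.8·(+0.18634)/0.97784 + 330.6 = 455.3806, v = 649.5·(-0.05136)/0.97784 + 235.4 = 201.2830
M1: Pc = R·M1+t = (+0.38840, -0.10105, +0.99748); u = 654.8·(+0.38840)/0.99748 + 330.6 = 585.5643, v = 649.5·(-0.10105)/0.99748 + 235.4 = 169.6022
M2: Pc = R·M2+t = (+0.34766, -0.29404, +0.92836); u = 654.8·(+0.34766)/0.92836 + 330.6 = 575.8152, v = 649.5·(-0.29404)/0.92836 + 235.4 = 29.6859
M3: Pc = R·M3+t = (+0.14560, -0.24435, +0.90872); u = 654.8·(+0.14560)/0.90872 + 330.6 = 435.5182, v = 649.5·(-0.24435)/0.90872 + 235.4 = 60.7528

c0=(455.38, 201.28) c1=(585.56, 169.60) c2=(575.82, 29.69) c3=(435.52, 60.75)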